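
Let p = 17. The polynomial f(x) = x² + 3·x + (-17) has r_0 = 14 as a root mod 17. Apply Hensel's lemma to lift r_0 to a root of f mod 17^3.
r_2 = 184 (mod 4913)

Hensel: r_{i+1} = r_i − f(r_i)·(f′(r_i))^{-1} mod 17^{i+2}, f′(x) = 2x + 3. Iterate:
  r_0 = 14 (mod 17)
  r_1 = 184 (mod 289)
  r_2 = 184 (mod 4913)
Final: r = 184 satisfies f(r) ≡ 0 mod 17^3.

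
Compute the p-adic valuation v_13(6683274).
v_13(6683274) = 5

v_13(n) is the largest exponent k such that 13^k divides n. Factor out: 6683274 = 13^5 · 18. (Sign doesn't affect v_p.) So v_13(6683274) = 5.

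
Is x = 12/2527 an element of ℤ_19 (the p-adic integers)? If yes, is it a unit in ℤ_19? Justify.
x ∉ ℤ_19 (v_19(x) = -2 < 0)

ℤ_19 = {x ∈ ℚ_19 : v_19(x) ≥ 0} and ℤ_19^× = {x ∈ ℤ_19 : v_19(x) = 0}. Here v_19(12/2527) = v_19(num) − v_19(den) = -2; compare against these criteria.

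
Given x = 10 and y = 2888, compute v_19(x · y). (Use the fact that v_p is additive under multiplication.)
v_19(28880) = 2

v_p(x) = 0 (factor: 10 = 19^0 · 10); v_p(y) = 2 (factor: 2888 = 19^2 · 8). Additivity: v_p(xy) = v_p(x) + v_p(y) = 0 + 2 = 2. (Direct check: xy = 28880 = 19^2 · (80).)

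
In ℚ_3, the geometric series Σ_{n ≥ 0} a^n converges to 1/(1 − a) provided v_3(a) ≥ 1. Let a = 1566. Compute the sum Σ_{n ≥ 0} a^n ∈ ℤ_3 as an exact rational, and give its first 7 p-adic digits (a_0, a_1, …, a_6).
Σ a^n = 1/(1 − a) = -1/1565;  first 7 digits = (1, 0, 0, 1, 1, 0, 0)

v_3(a) = 3 ≥ 1, so the series converges in ℤ_3 to 1/(1 − a) = 1/(1 − 1566) = -1/1565. Expand this rational in ℤ_3: compute digits iteratively via d_i = x_i mod 3, x_{i+1} = (x_i − d_i)/3. The first 7 digits are (1, 0, 0, 1, 1, 0, 0).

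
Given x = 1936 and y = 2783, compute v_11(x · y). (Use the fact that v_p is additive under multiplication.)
v_11(5387888) = 4

v_p(x) = 2 (factor: 1936 = 11^2 · 16); v_p(y) = 2 (factor: 2783 = 11^2 · 23). Additivity: v_p(xy) = v_p(x) + v_p(y) = 2 + 2 = 4. (Direct check: xy = 5387888 = 11^4 · (368).)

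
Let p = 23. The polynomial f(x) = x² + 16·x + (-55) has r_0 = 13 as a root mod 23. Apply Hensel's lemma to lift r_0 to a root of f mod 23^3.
r_2 = 358 (mod 12167)

Hensel: r_{i+1} = r_i − f(r_i)·(f′(r_i))^{-1} mod 23^{i+2}, f′(x) = 2x + 16. Iterate:
  r_0 = 13 (mod 23)
  r_1 = 358 (mod 529)
  r_2 = 358 (mod 12167)
Final: r = 358 satisfies f(r) ≡ 0 mod 23^3.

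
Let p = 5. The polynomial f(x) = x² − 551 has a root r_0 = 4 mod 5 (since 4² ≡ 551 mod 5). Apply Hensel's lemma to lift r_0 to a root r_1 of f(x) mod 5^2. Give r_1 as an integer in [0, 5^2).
r_1 = 24 (mod 25)

Hensel's recurrence: r_{i+1} = r_i − f(r_i)·(f′(r_i))^{-1} mod 5^{i+2}, with f′(x) = 2x. Iterate:
  r_0 = 4 (mod 5)
  r_1 = 24 (mod 25)
Final: r_1 = 24, and one checks f(r_1) ≡ 0 mod 5^2.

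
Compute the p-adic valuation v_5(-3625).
v_5(-3625) = 3

v_5(n) is the largest exponent k such that 5^k divides n. Factor out: -3625 = -5^3 · 29. (Sign doesn't affect v_p.) So v_5(-3625) = 3.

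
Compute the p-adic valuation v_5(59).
v_5(59) = 0

v_5(n) is the largest exponent k such that 5^k divides n. Factor out: 59 = 5^0 · 59. (Sign doesn't affect v_p.) So v_5(59) = 0.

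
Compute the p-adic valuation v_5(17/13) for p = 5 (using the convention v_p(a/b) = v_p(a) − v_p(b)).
v_5(17/13) = 0

Factor powers of 5 from the numerator and denominator of the reduced fraction: 17 = 5^0 · 17 and 13 = 5^0 · 13. Apply v_p(a/b) = v_p(a) − v_p(b): v_5(17/13) = 0 − 0 = 0.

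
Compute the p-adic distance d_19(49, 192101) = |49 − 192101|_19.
d_19(49, 192101) = 1/6859

Step 1 — x − y = 49 − 192101 = -192052. Step 2 — v_19(-192052) = 3 (factor: -192052 = −(19^3 · 28); the sign does not affect v_p). Step 3 — |x − y|_19 = 19^{-3} = 1/6859.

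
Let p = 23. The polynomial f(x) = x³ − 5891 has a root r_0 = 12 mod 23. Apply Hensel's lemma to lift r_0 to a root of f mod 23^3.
r_2 = 978 (mod 12167)

Hensel: r_{i+1} = r_i − f(r_i)/f′(r_i) mod 23^{i+2}, where f′(x) = 3x². Iterate:
  r_0 = 12 (mod 23)
  r_1 = 449 (mod 529)
  r_2 = 978 (mod 12167)
Final: r = 978 with f(r) ≡ 0 mod 23^3.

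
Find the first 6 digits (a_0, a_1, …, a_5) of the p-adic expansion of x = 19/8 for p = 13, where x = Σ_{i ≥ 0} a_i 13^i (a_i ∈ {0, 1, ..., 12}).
(a_0, …, a_5) = (4, 8, 1, 8, 1, 8)

v_13(19/8) = 0 (numerator and denominator both coprime to 13), so x ∈ ℤ_13^×. Compute digits iteratively via a_i = x_i mod 13, x_{i+1} = (x_i − a_i)/13, with x_0 = x:
  x_0 = 19/8;  a_0 = 4;  x_1 = (x_0 − 4)/13 = -1/8
  x_1 = -1/8;  a_1 = 8;  x_2 = (x_1 − 8)/13 = -5/8
  x_2 = -5/8;  a_2 = 1;  x_3 = (x_2 − 1)/13 = -1/8
  x_3 = -1/8;  a_3 = 8;  x_4 = (x_3 − 8)/13 = -5/8
  x_4 = -5/8;  a_4 = 1;  x_5 = (x_4 − 1)/13 = -1/8
  x_5 = -1/8;  a_5 = 8;  x_6 = (x_5 − 8)/13 = -5/8
Digits: (4, 8, 1, 8, 1, 8).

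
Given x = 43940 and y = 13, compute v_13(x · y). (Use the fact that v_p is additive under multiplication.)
v_13(571220) = 4

v_p(x) = 3 (factor: 43940 = 13^3 · 20); v_p(y) = 1 (factor: 13 = 13^1 · 1). Additivity: v_p(xy) = v_p(x) + v_p(y) = 3 + 1 = 4. (Direct check: xy = 571220 = 13^4 · (20).)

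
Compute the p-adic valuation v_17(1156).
v_17(1156) = 2

v_17(n) is the largest exponent k such that 17^k divides n. Factor out: 1156 = 17^2 · 4. (Sign doesn't affect v_p.) So v_17(1156) = 2.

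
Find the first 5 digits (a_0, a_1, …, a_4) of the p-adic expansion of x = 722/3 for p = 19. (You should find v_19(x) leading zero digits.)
(a_0, …, a_4) = (0, 0, 7, 6, 6)

v_19(722/3) = 2, so a_0 = ... = a_1 = 0. Factor out: x = 19^2 · u with u = 2/3 a unit in ℤ_19. Expand u iteratively via a_{v+i} = u_i mod 19, u_{i+1} = (u_i − a_{v+i})/19:
  u_0 = 2/3;  a_2 = 7;  u_1 = (u_0 − 7)/19 = -1/3
  u_1 = -1/3;  a_3 = 6;  u_2 = (u_1 − 6)/19 = -1/3
  u_2 = -1/3;  a_4 = 6;  u_3 = (u_2 − 6)/19 = -1/3
Digits: (0, 0, 7, 6, 6).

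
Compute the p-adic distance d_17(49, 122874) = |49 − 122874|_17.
d_17(49, 122874) = 1/4913

Step 1 — x − y = 49 − 122874 = -122825. Step 2 — v_17(-122825) = 3 (factor: -122825 = −(17^3 · 25); the sign does not affect v_p). Step 3 — |x − y|_17 = 17^{-3} = 1/4913.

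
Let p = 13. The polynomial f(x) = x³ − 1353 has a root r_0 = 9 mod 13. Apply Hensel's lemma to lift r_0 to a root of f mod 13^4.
r_3 = 27062 (mod 28561)

Hensel: r_{i+1} = r_i − f(r_i)/f′(r_i) mod 13^{i+2}, where f′(x) = 3x². Iterate:
  r_0 = 9 (mod 13)
  r_1 = 22 (mod 169)
  r_2 = 698 (mod 2197)
  r_3 = 27062 (mod 28561)
Final: r = 27062 with f(r) ≡ 0 mod 13^4.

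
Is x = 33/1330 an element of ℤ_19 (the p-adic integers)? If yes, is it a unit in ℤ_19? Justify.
x ∉ ℤ_19 (v_19(x) = -1 < 0)

ℤ_19 = {x ∈ ℚ_19 : v_19(x) ≥ 0} and ℤ_19^× = {x ∈ ℤ_19 : v_19(x) = 0}. Here v_19(33/1330) = v_19(num) − v_19(den) = -1; compare against these criteria.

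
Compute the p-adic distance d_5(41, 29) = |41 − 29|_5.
d_5(41, 29) = 1

Step 1 — x − y = 41 − 29 = 12. Step 2 — v_5(12) = 0 (factor: 12 = (5^0 · 12); the sign does not affect v_p). Step 3 — |x − y|_5 = 5^{0} = 1.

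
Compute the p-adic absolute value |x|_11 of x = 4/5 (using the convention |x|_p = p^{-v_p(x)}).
|4/5|_11 = 1

Step 1 — compute v_11(x) by factoring powers of 11 out of the numerator and denominator: v_11(4/5) = 0. Step 2 — apply |x|_p = p^{-v_p(x)} = 11^{0} = 1.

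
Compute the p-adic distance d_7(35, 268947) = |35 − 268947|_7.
d_7(35, 268947) = 1/16807

Step 1 — x − y = 35 − 268947 = -268912. Step 2 — v_7(-268912) = 5 (factor: -268912 = −(7^5 · 16); the sign does not affect v_p). Step 3 — |x − y|_7 = 7^{-5} = 1/16807.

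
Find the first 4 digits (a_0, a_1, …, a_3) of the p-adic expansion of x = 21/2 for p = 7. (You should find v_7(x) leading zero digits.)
(a_0, …, a_3) = (0, 5, 3, 3)

v_7(21/2) = 1, so a_0 = ... = a_0 = 0. Factor out: x = 7^1 · u with u = 3/2 a unit in ℤ_7. Expand u iteratively via a_{v+i} = u_i mod 7, u_{i+1} = (u_i − a_{v+i})/7:
  u_0 = 3/2;  a_1 = 5;  u_1 = (u_0 − 5)/7 = -1/2
  u_1 = -1/2;  a_2 = 3;  u_2 = (u_1 − 3)/7 = -1/2
  u_2 = -1/2;  a_3 = 3;  u_3 = (u_2 − 3)/7 = -1/2
Digits: (0, 5, 3, 3).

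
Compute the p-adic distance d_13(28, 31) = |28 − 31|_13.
d_13(28, 31) = 1

Step 1 — x − y = 28 − 31 = -3. Step 2 — v_13(-3) = 0 (factor: -3 = −(13^0 · 3); the sign does not affect v_p). Step 3 — |x − y|_13 = 13^{0} = 1.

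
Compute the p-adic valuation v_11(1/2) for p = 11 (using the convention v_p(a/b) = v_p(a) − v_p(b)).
v_11(1/2) = 0

Factor powers of 11 from the numerator and denominator of the reduced fraction: 1 = 11^0 · 1 and 2 = 11^0 · 2. Apply v_p(a/b) = v_p(a) − v_p(b): v_11(1/2) = 0 − 0 = 0.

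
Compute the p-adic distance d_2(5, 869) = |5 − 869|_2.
d_2(5, 869) = 1/32

Step 1 — x − y = 5 − 869 = -864. Step 2 — v_2(-864) = 5 (factor: -864 = −(2^5 · 27); the sign does not affect v_p). Step 3 — |x − y|_2 = 2^{-5} = 1/32.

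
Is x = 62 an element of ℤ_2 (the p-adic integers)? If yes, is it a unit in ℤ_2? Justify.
x ∈ ℤ_2 but not a unit; v_2(x) = 1 > 0

ℤ_2 = {x ∈ ℚ_2 : v_2(x) ≥ 0} and ℤ_2^× = {x ∈ ℤ_2 : v_2(x) = 0}. Here v_2(62) = v_2(num) − v_2(den) = 1; compare against these criteria.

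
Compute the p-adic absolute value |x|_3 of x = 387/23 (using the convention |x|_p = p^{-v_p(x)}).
|387/23|_3 = 1/9

Step 1 — compute v_3(x) by factoring powers of 3 out of the numerator and denominator: v_3(387/23) = 2. Step 2 — apply |x|_p = p^{-v_p(x)} = 3^{-2} = 1/9.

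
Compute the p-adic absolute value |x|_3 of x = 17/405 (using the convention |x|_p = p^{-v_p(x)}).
|17/405|_3 = 81

Step 1 — compute v_3(x) by factoring powers of 3 out of the numerator and denominator: v_3(17/405) = -4. Step 2 — apply |x|_p = p^{-v_p(x)} = 3^{4} = 81.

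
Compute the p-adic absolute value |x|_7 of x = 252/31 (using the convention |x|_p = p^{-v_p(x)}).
|252/31|_7 = 1/7

Step 1 — compute v_7(x) by factoring powers of 7 out of the numerator and denominator: v_7(252/31) = 1. Step 2 — apply |x|_p = p^{-v_p(x)} = 7^{-1} = 1/7.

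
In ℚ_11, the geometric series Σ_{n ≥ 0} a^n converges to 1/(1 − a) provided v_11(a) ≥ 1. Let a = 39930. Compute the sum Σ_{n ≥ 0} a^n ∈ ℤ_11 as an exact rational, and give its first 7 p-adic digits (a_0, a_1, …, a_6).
Σ a^n = 1/(1 − a) = -1/39929;  first 7 digits = (1, 0, 0, 8, 2, 0, 9)

v_11(a) = 3 ≥ 1, so the series converges in ℤ_11 to 1/(1 − a) = 1/(1 − 39930) = -1/39929. Expand this rational in ℤ_11: compute digits iteratively via d_i = x_i mod 11, x_{i+1} = (x_i − d_i)/11. The first 7 digits are (1, 0, 0, 8, 2, 0, 9).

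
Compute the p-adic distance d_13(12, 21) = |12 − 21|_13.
d_13(12, 21) = 1

Step 1 — x − y = 12 − 21 = -9. Step 2 — v_13(-9) = 0 (factor: -9 = −(13^0 · 9); the sign does not affect v_p). Step 3 — |x − y|_13 = 13^{0} = 1.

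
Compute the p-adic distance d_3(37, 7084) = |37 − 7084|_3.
d_3(37, 7084) = 1/243

Step 1 — x − y = 37 − 7084 = -7047. Step 2 — v_3(-7047) = 5 (factor: -7047 = −(3^5 · 29); the sign does not affect v_p). Step 3 — |x − y|_3 = 3^{-5} = 1/243.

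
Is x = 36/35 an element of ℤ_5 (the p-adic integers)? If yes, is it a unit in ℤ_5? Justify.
x ∉ ℤ_5 (v_5(x) = -1 < 0)

ℤ_5 = {x ∈ ℚ_5 : v_5(x) ≥ 0} and ℤ_5^× = {x ∈ ℤ_5 : v_5(x) = 0}. Here v_5(36/35) = v_5(num) − v_5(den) = -1; compare against these criteria.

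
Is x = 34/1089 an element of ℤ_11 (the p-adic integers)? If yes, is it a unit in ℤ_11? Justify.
x ∉ ℤ_11 (v_11(x) = -2 < 0)

ℤ_11 = {x ∈ ℚ_11 : v_11(x) ≥ 0} and ℤ_11^× = {x ∈ ℤ_11 : v_11(x) = 0}. Here v_11(34/1089) = v_11(num) − v_11(den) = -2; compare against these criteria.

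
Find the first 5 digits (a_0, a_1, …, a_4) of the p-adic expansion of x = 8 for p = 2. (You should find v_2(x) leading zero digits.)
(a_0, …, a_4) = (0, 0, 0, 1, 0)

v_2(8) = 3, so a_0 = ... = a_2 = 0. Factor out: x = 2^3 · u with u = 1 a unit in ℤ_2. Expand u iteratively via a_{v+i} = u_i mod 2, u_{i+1} = (u_i − a_{v+i})/2:
  u_0 = 1;  a_3 = 1;  u_1 = (u_0 − 1)/2 = 0
  u_1 = 0;  a_4 = 0;  u_2 = (u_1 − 0)/2 = 0
Digits: (0, 0, 0, 1, 0).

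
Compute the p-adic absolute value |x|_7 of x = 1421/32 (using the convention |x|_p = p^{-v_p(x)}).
|1421/32|_7 = 1/49

Step 1 — compute v_7(x) by factoring powers of 7 out of the numerator and denominator: v_7(1421/32) = 2. Step 2 — apply |x|_p = p^{-v_p(x)} = 7^{-2} = 1/49.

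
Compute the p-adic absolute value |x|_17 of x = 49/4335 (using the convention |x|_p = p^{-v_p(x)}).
|49/4335|_17 = 289

Step 1 — compute v_17(x) by factoring powers of 17 out of the numerator and denominator: v_17(49/4335) = -2. Step 2 — apply |x|_p = p^{-v_p(x)} = 17^{2} = 289.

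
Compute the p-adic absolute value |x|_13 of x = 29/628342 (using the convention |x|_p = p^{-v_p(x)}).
|29/628342|_13 = 28561

Step 1 — compute v_13(x) by factoring powers of 13 out of the numerator and denominator: v_13(29/628342) = -4. Step 2 — apply |x|_p = p^{-v_p(x)} = 13^{4} = 28561.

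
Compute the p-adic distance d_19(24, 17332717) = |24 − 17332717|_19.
d_19(24, 17332717) = 1/2476099

Step 1 — x − y = 24 − 17332717 = -17332693. Step 2 — v_19(-17332693) = 5 (factor: -17332693 = −(19^5 · 7); the sign does not affect v_p). Step 3 — |x − y|_19 = 19^{-5} = 1/2476099.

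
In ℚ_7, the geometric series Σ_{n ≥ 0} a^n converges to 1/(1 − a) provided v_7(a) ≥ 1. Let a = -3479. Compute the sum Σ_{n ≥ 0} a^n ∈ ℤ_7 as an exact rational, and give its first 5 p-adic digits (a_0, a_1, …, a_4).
Σ a^n = 1/(1 − a) = 1/3480;  first 5 digits = (1, 0, 6, 3, 6)

v_7(a) = 2 ≥ 1, so the series converges in ℤ_7 to 1/(1 − a) = 1/(1 − (-3479)) = 1/3480. Expand this rational in ℤ_7: compute digits iteratively via d_i = x_i mod 7, x_{i+1} = (x_i − d_i)/7. The first 5 digits are (1, 0, 6, 3, 6).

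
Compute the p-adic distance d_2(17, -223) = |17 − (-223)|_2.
d_2(17, -223) = 1/16

Step 1 — x − y = 17 − (-223) = 240. Step 2 — v_2(240) = 4 (factor: 240 = (2^4 · 15); the sign does not affect v_p). Step 3 — |x − y|_2 = 2^{-4} = 1/16.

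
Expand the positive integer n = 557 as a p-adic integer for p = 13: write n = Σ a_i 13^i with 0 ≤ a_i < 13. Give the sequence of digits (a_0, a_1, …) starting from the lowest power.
(a_0, a_1, …) = (11, 3, 3)

Repeated division by 13 gives the digits low-to-high: 557 = 11 + 3·13^1 + 3·13^2. Digit sequence: (11, 3, 3).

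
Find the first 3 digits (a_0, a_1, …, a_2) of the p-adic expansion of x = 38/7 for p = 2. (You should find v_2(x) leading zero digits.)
(a_0, …, a_2) = (0, 1, 0)

v_2(38/7) = 1, so a_0 = ... = a_0 = 0. Factor out: x = 2^1 · u with u = 19/7 a unit in ℤ_2. Expand u iteratively via a_{v+i} = u_i mod 2, u_{i+1} = (u_i − a_{v+i})/2:
  u_0 = 19/7;  a_1 = 1;  u_1 = (u_0 − 1)/2 = 6/7
  u_1 = 6/7;  a_2 = 0;  u_2 = (u_1 − 0)/2 = 3/7
Digits: (0, 1, 0).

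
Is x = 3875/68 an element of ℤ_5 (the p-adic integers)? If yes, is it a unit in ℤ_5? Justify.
x ∈ ℤ_5 but not a unit; v_5(x) = 3 > 0

ℤ_5 = {x ∈ ℚ_5 : v_5(x) ≥ 0} and ℤ_5^× = {x ∈ ℤ_5 : v_5(x) = 0}. Here v_5(3875/68) = v_5(num) − v_5(den) = 3; compare against these criteria.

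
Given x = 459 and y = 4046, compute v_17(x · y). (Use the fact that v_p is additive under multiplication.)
v_17(1857114) = 3

v_p(x) = 1 (factor: 459 = 17^1 · 27); v_p(y) = 2 (factor: 4046 = 17^2 · 14). Additivity: v_p(xy) = v_p(x) + v_p(y) = 1 + 2 = 3. (Direct check: xy = 1857114 = 17^3 · (378).)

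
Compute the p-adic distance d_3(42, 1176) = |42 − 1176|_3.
d_3(42, 1176) = 1/81

Step 1 — x − y = 42 − 1176 = -1134. Step 2 — v_3(-1134) = 4 (factor: -1134 = −(3^4 · 14); the sign does not affect v_p). Step 3 — |x − y|_3 = 3^{-4} = 1/81.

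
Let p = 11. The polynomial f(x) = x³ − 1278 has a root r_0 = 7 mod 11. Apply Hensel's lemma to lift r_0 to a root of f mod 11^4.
r_3 = 11887 (mod 14641)

Hensel: r_{i+1} = r_i − f(r_i)/f′(r_i) mod 11^{i+2}, where f′(x) = 3x². Iterate:
  r_0 = 7 (mod 11)
  r_1 = 29 (mod 121)
  r_2 = 1239 (mod 1331)
  r_3 = 11887 (mod 14641)
Final: r = 11887 with f(r) ≡ 0 mod 11^4.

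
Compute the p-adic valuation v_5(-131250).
v_5(-131250) = 5

v_5(n) is the largest exponent k such that 5^k divides n. Factor out: -131250 = -5^5 · 42. (Sign doesn't affect v_p.) So v_5(-131250) = 5.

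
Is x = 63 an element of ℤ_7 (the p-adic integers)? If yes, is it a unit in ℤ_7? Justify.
x ∈ ℤ_7 but not a unit; v_7(x) = 1 > 0

ℤ_7 = {x ∈ ℚ_7 : v_7(x) ≥ 0} and ℤ_7^× = {x ∈ ℤ_7 : v_7(x) = 0}. Here v_7(63) = v_7(num) − v_7(den) = 1; compare against these criteria.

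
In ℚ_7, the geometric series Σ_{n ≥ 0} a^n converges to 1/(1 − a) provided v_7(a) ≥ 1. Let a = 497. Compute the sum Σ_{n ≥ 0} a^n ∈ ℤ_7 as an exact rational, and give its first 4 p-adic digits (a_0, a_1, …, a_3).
Σ a^n = 1/(1 − a) = -1/496;  first 4 digits = (1, 1, 4, 1)

v_7(a) = 1 ≥ 1, so the series converges in ℤ_7 to 1/(1 − a) = 1/(1 − 497) = -1/496. Expand this rational in ℤ_7: compute digits iteratively via d_i = x_i mod 7, x_{i+1} = (x_i − d_i)/7. The first 4 digits are (1, 1, 4, 1).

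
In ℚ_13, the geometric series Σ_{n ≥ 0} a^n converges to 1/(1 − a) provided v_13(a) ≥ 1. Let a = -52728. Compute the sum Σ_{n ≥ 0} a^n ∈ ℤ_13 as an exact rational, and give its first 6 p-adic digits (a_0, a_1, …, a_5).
Σ a^n = 1/(1 − a) = 1/52729;  first 6 digits = (1, 0, 0, 2, 11, 12)

v_13(a) = 3 ≥ 1, so the series converges in ℤ_13 to 1/(1 − a) = 1/(1 − (-52728)) = 1/52729. Expand this rational in ℤ_13: compute digits iteratively via d_i = x_i mod 13, x_{i+1} = (x_i − d_i)/13. The first 6 digits are (1, 0, 0, 2, 11, 12).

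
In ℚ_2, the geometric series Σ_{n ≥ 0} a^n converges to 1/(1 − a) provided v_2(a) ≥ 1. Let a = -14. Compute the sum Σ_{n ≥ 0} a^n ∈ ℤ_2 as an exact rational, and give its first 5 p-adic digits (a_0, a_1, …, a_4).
Σ a^n = 1/(1 − a) = 1/15;  first 5 digits = (1, 1, 1, 1, 0)

v_2(a) = 1 ≥ 1, so the series converges in ℤ_2 to 1/(1 − a) = 1/(1 − (-14)) = 1/15. Expand this rational in ℤ_2: compute digits iteratively via d_i = x_i mod 2, x_{i+1} = (x_i − d_i)/2. The first 5 digits are (1, 1, 1, 1, 0).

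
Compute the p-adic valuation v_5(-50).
v_5(-50) = 2

v_5(n) is the largest exponent k such that 5^k divides n. Factor out: -50 = -5^2 · 2. (Sign doesn't affect v_p.) So v_5(-50) = 2.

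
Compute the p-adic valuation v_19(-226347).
v_19(-226347) = 3

v_19(n) is the largest exponent k such that 19^k divides n. Factor out: -226347 = -19^3 · 33. (Sign doesn't affect v_p.) So v_19(-226347) = 3.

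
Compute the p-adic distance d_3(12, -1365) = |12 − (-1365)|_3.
d_3(12, -1365) = 1/81

Step 1 — x − y = 12 − (-1365) = 1377. Step 2 — v_3(1377) = 4 (factor: 1377 = (3^4 · 17); the sign does not affect v_p). Step 3 — |x − y|_3 = 3^{-4} = 1/81.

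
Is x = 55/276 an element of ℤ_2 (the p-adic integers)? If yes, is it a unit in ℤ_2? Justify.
x ∉ ℤ_2 (v_2(x) = -2 < 0)

ℤ_2 = {x ∈ ℚ_2 : v_2(x) ≥ 0} and ℤ_2^× = {x ∈ ℤ_2 : v_2(x) = 0}. Here v_2(55/276) = v_2(num) − v_2(den) = -2; compare against these criteria.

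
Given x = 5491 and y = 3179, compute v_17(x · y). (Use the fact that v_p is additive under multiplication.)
v_17(17455889) = 4

v_p(x) = 2 (factor: 5491 = 17^2 · 19); v_p(y) = 2 (factor: 3179 = 17^2 · 11). Additivity: v_p(xy) = v_p(x) + v_p(y) = 2 + 2 = 4. (Direct check: xy = 17455889 = 17^4 · (209).)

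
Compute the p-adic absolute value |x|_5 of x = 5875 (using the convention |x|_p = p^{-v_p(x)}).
|5875|_5 = 1/125

Step 1 — compute v_5(x) by factoring powers of 5 out of the numerator and denominator: v_5(5875) = 3. Step 2 — apply |x|_p = p^{-v_p(x)} = 5^{-3} = 1/125.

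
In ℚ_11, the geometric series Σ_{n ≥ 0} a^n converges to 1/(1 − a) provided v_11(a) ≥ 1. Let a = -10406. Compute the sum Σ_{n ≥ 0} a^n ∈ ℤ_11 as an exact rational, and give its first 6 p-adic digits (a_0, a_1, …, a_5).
Σ a^n = 1/(1 − a) = 1/10407;  first 6 digits = (1, 0, 2, 3, 3, 1)

v_11(a) = 2 ≥ 1, so the series converges in ℤ_11 to 1/(1 − a) = 1/(1 − (-10406)) = 1/10407. Expand this rational in ℤ_11: compute digits iteratively via d_i = x_i mod 11, x_{i+1} = (x_i − d_i)/11. The first 6 digits are (1, 0, 2, 3, 3, 1).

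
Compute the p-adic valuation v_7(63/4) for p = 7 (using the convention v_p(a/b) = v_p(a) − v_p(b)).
v_7(63/4) = 1

Factor powers of 7 from the numerator and denominator of the reduced fraction: 63 = 7^1 · 9 and 4 = 7^0 · 4. Apply v_p(a/b) = v_p(a) − v_p(b): v_7(63/4) = 1 − 0 = 1.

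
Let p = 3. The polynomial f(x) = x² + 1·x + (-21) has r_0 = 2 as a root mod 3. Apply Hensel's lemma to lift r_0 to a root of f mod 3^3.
r_2 = 14 (mod 27)

Hensel: r_{i+1} = r_i − f(r_i)·(f′(r_i))^{-1} mod 3^{i+2}, f′(x) = 2x + 1. Iterate:
  r_0 = 2 (mod 3)
  r_1 = 5 (mod 9)
  r_2 = 14 (mod 27)
Final: r = 14 satisfies f(r) ≡ 0 mod 3^3.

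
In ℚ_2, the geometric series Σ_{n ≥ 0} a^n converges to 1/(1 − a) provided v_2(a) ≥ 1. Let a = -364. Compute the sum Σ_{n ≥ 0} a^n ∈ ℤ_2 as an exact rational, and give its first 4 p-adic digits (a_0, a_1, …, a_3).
Σ a^n = 1/(1 − a) = 1/365;  first 4 digits = (1, 0, 1, 0)

v_2(a) = 2 ≥ 1, so the series converges in ℤ_2 to 1/(1 − a) = 1/(1 − (-364)) = 1/365. Expand this rational in ℤ_2: compute digits iteratively via d_i = x_i mod 2, x_{i+1} = (x_i − d_i)/2. The first 4 digits are (1, 0, 1, 0).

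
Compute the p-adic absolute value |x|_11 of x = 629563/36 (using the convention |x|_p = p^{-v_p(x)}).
|629563/36|_11 = 1/14641

Step 1 — compute v_11(x) by factoring powers of 11 out of the numerator and denominator: v_11(629563/36) = 4. Step 2 — apply |x|_p = p^{-v_p(x)} = 11^{-4} = 1/14641.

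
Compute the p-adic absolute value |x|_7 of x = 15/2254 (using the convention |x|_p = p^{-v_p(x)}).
|15/2254|_7 = 49

Step 1 — compute v_7(x) by factoring powers of 7 out of the numerator and denominator: v_7(15/2254) = -2. Step 2 — apply |x|_p = p^{-v_p(x)} = 7^{2} = 49.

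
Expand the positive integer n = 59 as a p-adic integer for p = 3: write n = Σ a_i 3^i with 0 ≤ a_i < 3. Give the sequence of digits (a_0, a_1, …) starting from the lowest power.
(a_0, a_1, …) = (2, 1, 0, 2)

Repeated division by 3 gives the digits low-to-high: 59 = 2 + 1·3^1 + 2·3^3. Digit sequence: (2, 1, 0, 2).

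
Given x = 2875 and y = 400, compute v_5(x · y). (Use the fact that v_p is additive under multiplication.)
v_5(1150000) = 5

v_p(x) = 3 (factor: 2875 = 5^3 · 23); v_p(y) = 2 (factor: 400 = 5^2 · 16). Additivity: v_p(xy) = v_p(x) + v_p(y) = 3 + 2 = 5. (Direct check: xy = 1150000 = 5^5 · (368).)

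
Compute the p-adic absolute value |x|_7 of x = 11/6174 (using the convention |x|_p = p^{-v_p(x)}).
|11/6174|_7 = 343

Step 1 — compute v_7(x) by factoring powers of 7 out of the numerator and denominator: v_7(11/6174) = -3. Step 2 — apply |x|_p = p^{-v_p(x)} = 7^{3} = 343.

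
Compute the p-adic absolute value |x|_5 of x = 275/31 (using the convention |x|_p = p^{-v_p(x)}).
|275/31|_5 = 1/25

Step 1 — compute v_5(x) by factoring powers of 5 out of the numerator and denominator: v_5(275/31) = 2. Step 2 — apply |x|_p = p^{-v_p(x)} = 5^{-2} = 1/25.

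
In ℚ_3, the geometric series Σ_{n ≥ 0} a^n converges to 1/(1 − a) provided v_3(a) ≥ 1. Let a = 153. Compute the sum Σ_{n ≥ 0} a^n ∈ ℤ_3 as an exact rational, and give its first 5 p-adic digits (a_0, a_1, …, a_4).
Σ a^n = 1/(1 − a) = -1/152;  first 5 digits = (1, 0, 2, 2, 2)

v_3(a) = 2 ≥ 1, so the series converges in ℤ_3 to 1/(1 − a) = 1/(1 − 153) = -1/152. Expand this rational in ℤ_3: compute digits iteratively via d_i = x_i mod 3, x_{i+1} = (x_i − d_i)/3. The first 5 digits are (1, 0, 2, 2, 2).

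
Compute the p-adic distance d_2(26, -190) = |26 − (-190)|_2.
d_2(26, -190) = 1/8

Step 1 — x − y = 26 − (-190) = 216. Step 2 — v_2(216) = 3 (factor: 216 = (2^3 · 27); the sign does not affect v_p). Step 3 — |x − y|_2 = 2^{-3} = 1/8.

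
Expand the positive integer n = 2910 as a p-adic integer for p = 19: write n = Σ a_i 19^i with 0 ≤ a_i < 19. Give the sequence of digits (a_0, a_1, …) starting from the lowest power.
(a_0, a_1, …) = (3, 1, 8)

Repeated division by 19 gives the digits low-to-high: 2910 = 3 + 1·19^1 + 8·19^2. Digit sequence: (3, 1, 8).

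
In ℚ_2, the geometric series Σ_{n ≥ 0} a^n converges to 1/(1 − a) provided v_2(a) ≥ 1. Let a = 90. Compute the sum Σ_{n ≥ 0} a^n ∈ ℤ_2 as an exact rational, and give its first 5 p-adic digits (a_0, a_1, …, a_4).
Σ a^n = 1/(1 − a) = -1/89;  first 5 digits = (1, 1, 1, 0, 1)

v_2(a) = 1 ≥ 1, so the series converges in ℤ_2 to 1/(1 − a) = 1/(1 − 90) = -1/89. Expand this rational in ℤ_2: compute digits iteratively via d_i = x_i mod 2, x_{i+1} = (x_i − d_i)/2. The first 5 digits are (1, 1, 1, 0, 1).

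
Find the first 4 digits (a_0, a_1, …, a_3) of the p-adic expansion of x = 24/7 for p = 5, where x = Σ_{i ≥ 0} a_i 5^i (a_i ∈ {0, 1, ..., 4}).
(a_0, …, a_3) = (2, 1, 2, 1)

v_5(24/7) = 0 (numerator and denominator both coprime to 5), so x ∈ ℤ_5^×. Compute digits iteratively via a_i = x_i mod 5, x_{i+1} = (x_i − a_i)/5, with x_0 = x:
  x_0 = 24/7;  a_0 = 2;  x_1 = (x_0 − 2)/5 = 2/7
  x_1 = 2/7;  a_1 = 1;  x_2 = (x_1 − 1)/5 = -1/7
  x_2 = -1/7;  a_2 = 2;  x_3 = (x_2 − 2)/5 = -3/7
  x_3 = -3/7;  a_3 = 1;  x_4 = (x_3 − 1)/5 = -2/7
Digits: (2, 1, 2, 1).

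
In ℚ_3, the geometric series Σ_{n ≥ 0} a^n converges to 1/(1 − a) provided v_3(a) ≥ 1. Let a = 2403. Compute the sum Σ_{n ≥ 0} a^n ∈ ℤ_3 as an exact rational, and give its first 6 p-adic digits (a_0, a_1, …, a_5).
Σ a^n = 1/(1 − a) = -1/2402;  first 6 digits = (1, 0, 0, 2, 2, 0)

v_3(a) = 3 ≥ 1, so the series converges in ℤ_3 to 1/(1 − a) = 1/(1 − 2403) = -1/2402. Expand this rational in ℤ_3: compute digits iteratively via d_i = x_i mod 3, x_{i+1} = (x_i − d_i)/3. The first 6 digits are (1, 0, 0, 2, 2, 0).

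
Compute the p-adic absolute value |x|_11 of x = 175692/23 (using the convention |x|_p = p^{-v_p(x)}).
|175692/23|_11 = 1/14641

Step 1 — compute v_11(x) by factoring powers of 11 out of the numerator and denominator: v_11(175692/23) = 4. Step 2 — apply |x|_p = p^{-v_p(x)} = 11^{-4} = 1/14641.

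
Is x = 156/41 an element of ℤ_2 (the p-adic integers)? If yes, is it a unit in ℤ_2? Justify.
x ∈ ℤ_2 but not a unit; v_2(x) = 2 > 0

ℤ_2 = {x ∈ ℚ_2 : v_2(x) ≥ 0} and ℤ_2^× = {x ∈ ℤ_2 : v_2(x) = 0}. Here v_2(156/41) = v_2(num) − v_2(den) = 2; compare against these criteria.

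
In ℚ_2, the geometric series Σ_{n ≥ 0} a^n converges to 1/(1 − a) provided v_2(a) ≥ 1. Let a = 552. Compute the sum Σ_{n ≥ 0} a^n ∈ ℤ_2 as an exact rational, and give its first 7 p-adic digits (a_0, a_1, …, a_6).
Σ a^n = 1/(1 − a) = -1/551;  first 7 digits = (1, 0, 0, 1, 0, 1, 1)

v_2(a) = 3 ≥ 1, so the series converges in ℤ_2 to 1/(1 − a) = 1/(1 − 552) = -1/551. Expand this rational in ℤ_2: compute digits iteratively via d_i = x_i mod 2, x_{i+1} = (x_i − d_i)/2. The first 7 digits are (1, 0, 0, 1, 0, 1, 1).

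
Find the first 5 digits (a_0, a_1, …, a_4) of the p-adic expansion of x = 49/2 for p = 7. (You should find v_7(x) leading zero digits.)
(a_0, …, a_4) = (0, 0, 4, 3, 3)

v_7(49/2) = 2, so a_0 = ... = a_1 = 0. Factor out: x = 7^2 · u with u = 1/2 a unit in ℤ_7. Expand u iteratively via a_{v+i} = u_i mod 7, u_{i+1} = (u_i − a_{v+i})/7:
  u_0 = 1/2;  a_2 = 4;  u_1 = (u_0 − 4)/7 = -1/2
  u_1 = -1/2;  a_3 = 3;  u_2 = (u_1 − 3)/7 = -1/2
  u_2 = -1/2;  a_4 = 3;  u_3 = (u_2 − 3)/7 = -1/2
Digits: (0, 0, 4, 3, 3).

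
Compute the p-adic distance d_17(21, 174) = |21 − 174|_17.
d_17(21, 174) = 1/17

Step 1 — x − y = 21 − 174 = -153. Step 2 — v_17(-153) = 1 (factor: -153 = −(17^1 · 9); the sign does not affect v_p). Step 3 — |x − y|_17 = 17^{-1} = 1/17.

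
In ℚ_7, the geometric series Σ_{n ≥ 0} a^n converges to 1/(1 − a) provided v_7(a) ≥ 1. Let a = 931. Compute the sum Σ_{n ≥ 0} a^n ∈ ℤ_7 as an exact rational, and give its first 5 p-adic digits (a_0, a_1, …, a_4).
Σ a^n = 1/(1 − a) = -1/930;  first 5 digits = (1, 0, 5, 2, 4)

v_7(a) = 2 ≥ 1, so the series converges in ℤ_7 to 1/(1 − a) = 1/(1 − 931) = -1/930. Expand this rational in ℤ_7: compute digits iteratively via d_i = x_i mod 7, x_{i+1} = (x_i − d_i)/7. The first 5 digits are (1, 0, 5, 2, 4).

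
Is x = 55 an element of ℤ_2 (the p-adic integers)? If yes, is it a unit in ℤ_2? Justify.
x ∈ ℤ_2^× (unit); v_2(x) = 0

ℤ_2 = {x ∈ ℚ_2 : v_2(x) ≥ 0} and ℤ_2^× = {x ∈ ℤ_2 : v_2(x) = 0}. Here v_2(55) = v_2(num) − v_2(den) = 0; compare against these criteria.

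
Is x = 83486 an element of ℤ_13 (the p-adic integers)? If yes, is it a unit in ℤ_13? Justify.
x ∈ ℤ_13 but not a unit; v_13(x) = 3 > 0

ℤ_13 = {x ∈ ℚ_13 : v_13(x) ≥ 0} and ℤ_13^× = {x ∈ ℤ_13 : v_13(x) = 0}. Here v_13(83486) = v_13(num) − v_13(den) = 3; compare against these criteria.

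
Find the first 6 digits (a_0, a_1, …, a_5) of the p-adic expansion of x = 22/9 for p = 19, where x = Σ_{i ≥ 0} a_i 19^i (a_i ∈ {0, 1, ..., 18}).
(a_0, …, a_5) = (13, 10, 10, 10, 10, 10)

v_19(22/9) = 0 (numerator and denominator both coprime to 19), so x ∈ ℤ_19^×. Compute digits iteratively via a_i = x_i mod 19, x_{i+1} = (x_i − a_i)/19, with x_0 = x:
  x_0 = 22/9;  a_0 = 13;  x_1 = (x_0 − 13)/19 = -5/9
  x_1 = -5/9;  a_1 = 10;  x_2 = (x_1 − 10)/19 = -5/9
  x_2 = -5/9;  a_2 = 10;  x_3 = (x_2 − 10)/19 = -5/9
  x_3 = -5/9;  a_3 = 10;  x_4 = (x_3 − 10)/19 = -5/9
  x_4 = -5/9;  a_4 = 10;  x_5 = (x_4 − 10)/19 = -5/9
  x_5 = -5/9;  a_5 = 10;  x_6 = (x_5 − 10)/19 = -5/9
Digits: (13, 10, 10, 10, 10, 10).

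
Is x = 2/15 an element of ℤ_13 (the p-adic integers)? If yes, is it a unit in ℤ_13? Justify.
x ∈ ℤ_13^× (unit); v_13(x) = 0

ℤ_13 = {x ∈ ℚ_13 : v_13(x) ≥ 0} and ℤ_13^× = {x ∈ ℤ_13 : v_13(x) = 0}. Here v_13(2/15) = v_13(num) − v_13(den) = 0; compare against these criteria.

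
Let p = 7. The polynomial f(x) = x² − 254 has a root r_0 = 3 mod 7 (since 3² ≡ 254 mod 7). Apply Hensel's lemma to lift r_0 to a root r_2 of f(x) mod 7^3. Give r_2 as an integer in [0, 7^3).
r_2 = 101 (mod 343)

Hensel's recurrence: r_{i+1} = r_i − f(r_i)·(f′(r_i))^{-1} mod 7^{i+2}, with f′(x) = 2x. Iterate:
  r_0 = 3 (mod 7)
  r_1 = 3 (mod 49)
  r_2 = 101 (mod 343)
Final: r_2 = 101, and one checks f(r_2) ≡ 0 mod 7^3.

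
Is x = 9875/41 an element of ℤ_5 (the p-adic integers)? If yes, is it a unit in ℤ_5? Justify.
x ∈ ℤ_5 but not a unit; v_5(x) = 3 > 0

ℤ_5 = {x ∈ ℚ_5 : v_5(x) ≥ 0} and ℤ_5^× = {x ∈ ℤ_5 : v_5(x) = 0}. Here v_5(9875/41) = v_5(num) − v_5(den) = 3; compare against these criteria.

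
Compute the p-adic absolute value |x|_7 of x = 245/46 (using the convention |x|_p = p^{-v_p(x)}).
|245/46|_7 = 1/49

Step 1 — compute v_7(x) by factoring powers of 7 out of the numerator and denominator: v_7(245/46) = 2. Step 2 — apply |x|_p = p^{-v_p(x)} = 7^{-2} = 1/49.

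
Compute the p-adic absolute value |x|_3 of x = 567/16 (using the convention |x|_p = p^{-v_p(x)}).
|567/16|_3 = 1/81

Step 1 — compute v_3(x) by factoring powers of 3 out of the numerator and denominator: v_3(567/16) = 4. Step 2 — apply |x|_p = p^{-v_p(x)} = 3^{-4} = 1/81.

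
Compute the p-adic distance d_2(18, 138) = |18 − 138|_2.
d_2(18, 138) = 1/8

Step 1 — x − y = 18 − 138 = -120. Step 2 — v_2(-120) = 3 (factor: -120 = −(2^3 · 15); the sign does not affect v_p). Step 3 — |x − y|_2 = 2^{-3} = 1/8.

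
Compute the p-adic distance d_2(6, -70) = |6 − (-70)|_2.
d_2(6, -70) = 1/4

Step 1 — x − y = 6 − (-70) = 76. Step 2 — v_2(76) = 2 (factor: 76 = (2^2 · 19); the sign does not affect v_p). Step 3 — |x − y|_2 = 2^{-2} = 1/4.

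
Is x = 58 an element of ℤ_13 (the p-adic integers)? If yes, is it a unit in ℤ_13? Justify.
x ∈ ℤ_13^× (unit); v_13(x) = 0

ℤ_13 = {x ∈ ℚ_13 : v_13(x) ≥ 0} and ℤ_13^× = {x ∈ ℤ_13 : v_13(x) = 0}. Here v_13(58) = v_13(num) − v_13(den) = 0; compare against these criteria.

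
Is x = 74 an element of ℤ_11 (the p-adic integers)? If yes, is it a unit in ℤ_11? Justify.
x ∈ ℤ_11^× (unit); v_11(x) = 0

ℤ_11 = {x ∈ ℚ_11 : v_11(x) ≥ 0} and ℤ_11^× = {x ∈ ℤ_11 : v_11(x) = 0}. Here v_11(74) = v_11(num) − v_11(den) = 0; compare against these criteria.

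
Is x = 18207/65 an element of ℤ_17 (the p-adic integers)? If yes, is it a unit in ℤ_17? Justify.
x ∈ ℤ_17 but not a unit; v_17(x) = 2 > 0

ℤ_17 = {x ∈ ℚ_17 : v_17(x) ≥ 0} and ℤ_17^× = {x ∈ ℤ_17 : v_17(x) = 0}. Here v_17(18207/65) = v_17(num) − v_17(den) = 2; compare against these criteria.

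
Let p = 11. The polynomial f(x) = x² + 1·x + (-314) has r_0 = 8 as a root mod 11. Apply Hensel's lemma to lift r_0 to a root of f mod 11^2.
r_1 = 8 (mod 121)

Hensel: r_{i+1} = r_i − f(r_i)·(f′(r_i))^{-1} mod 11^{i+2}, f′(x) = 2x + 1. Iterate:
  r_0 = 8 (mod 11)
  r_1 = 8 (mod 121)
Final: r = 8 satisfies f(r) ≡ 0 mod 11^2.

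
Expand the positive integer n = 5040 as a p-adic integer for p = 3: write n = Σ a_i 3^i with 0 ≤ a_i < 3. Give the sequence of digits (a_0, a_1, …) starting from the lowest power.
(a_0, a_1, …) = (0, 0, 2, 0, 2, 2, 0, 2)

Repeated division by 3 gives the digits low-to-high: 5040 = 2·3^2 + 2·3^4 + 2·3^5 + 2·3^7. Digit sequence: (0, 0, 2, 0, 2, 2, 0, 2).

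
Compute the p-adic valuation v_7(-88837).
v_7(-88837) = 4

v_7(n) is the largest exponent k such that 7^k divides n. Factor out: -88837 = -7^4 · 37. (Sign doesn't affect v_p.) So v_7(-88837) = 4.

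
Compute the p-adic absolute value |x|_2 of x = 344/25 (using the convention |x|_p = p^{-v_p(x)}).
|344/25|_2 = 1/8

Step 1 — compute v_2(x) by factoring powers of 2 out of the numerator and denominator: v_2(344/25) = 3. Step 2 — apply |x|_p = p^{-v_p(x)} = 2^{-3} = 1/8.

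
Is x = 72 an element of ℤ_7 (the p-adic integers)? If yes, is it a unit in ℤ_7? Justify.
x ∈ ℤ_7^× (unit); v_7(x) = 0

ℤ_7 = {x ∈ ℚ_7 : v_7(x) ≥ 0} and ℤ_7^× = {x ∈ ℤ_7 : v_7(x) = 0}. Here v_7(72) = v_7(num) − v_7(den) = 0; compare against these criteria.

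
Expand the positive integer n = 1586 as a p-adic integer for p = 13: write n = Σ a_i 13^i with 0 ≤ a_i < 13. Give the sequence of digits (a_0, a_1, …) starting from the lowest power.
(a_0, a_1, …) = (0, 5, 9)

Repeated division by 13 gives the digits low-to-high: 1586 = 5·13^1 + 9·13^2. Digit sequence: (0, 5, 9).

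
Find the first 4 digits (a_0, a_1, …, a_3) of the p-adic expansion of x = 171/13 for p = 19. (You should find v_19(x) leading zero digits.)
(a_0, …, a_3) = (0, 8, 4, 10)

v_19(171/13) = 1, so a_0 = ... = a_0 = 0. Factor out: x = 19^1 · u with u = 9/13 a unit in ℤ_19. Expand u iteratively via a_{v+i} = u_i mod 19, u_{i+1} = (u_i − a_{v+i})/19:
  u_0 = 9/13;  a_1 = 8;  u_1 = (u_0 − 8)/19 = -5/13
  u_1 = -5/13;  a_2 = 4;  u_2 = (u_1 − 4)/19 = -3/13
  u_2 = -3/13;  a_3 = 10;  u_3 = (u_2 − 10)/19 = -7/13
Digits: (0, 8, 4, 10).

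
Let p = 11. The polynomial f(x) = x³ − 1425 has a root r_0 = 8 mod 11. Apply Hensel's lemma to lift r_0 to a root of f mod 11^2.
r_1 = 118 (mod 121)

Hensel: r_{i+1} = r_i − f(r_i)/f′(r_i) mod 11^{i+2}, where f′(x) = 3x². Iterate:
  r_0 = 8 (mod 11)
  r_1 = 118 (mod 121)
Final: r = 118 with f(r) ≡ 0 mod 11^2.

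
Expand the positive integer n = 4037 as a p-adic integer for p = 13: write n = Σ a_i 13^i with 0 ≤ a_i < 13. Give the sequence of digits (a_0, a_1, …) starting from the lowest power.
(a_0, a_1, …) = (7, 11, 10, 1)

Repeated division by 13 gives the digits low-to-high: 4037 = 7 + 11·13^1 + 10·13^2 + 1·13^3. Digit sequence: (7, 11, 10, 1).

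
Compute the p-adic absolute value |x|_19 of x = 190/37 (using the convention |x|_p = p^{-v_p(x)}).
|190/37|_19 = 1/19

Step 1 — compute v_19(x) by factoring powers of 19 out of the numerator and denominator: v_19(190/37) = 1. Step 2 — apply |x|_p = p^{-v_p(x)} = 19^{-1} = 1/19.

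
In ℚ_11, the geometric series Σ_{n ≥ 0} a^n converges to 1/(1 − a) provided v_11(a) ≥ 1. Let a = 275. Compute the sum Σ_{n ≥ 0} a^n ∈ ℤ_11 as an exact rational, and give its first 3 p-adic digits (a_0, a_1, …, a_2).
Σ a^n = 1/(1 − a) = -1/274;  first 3 digits = (1, 3, 0)

v_11(a) = 1 ≥ 1, so the series converges in ℤ_11 to 1/(1 − a) = 1/(1 − 275) = -1/274. Expand this rational in ℤ_11: compute digits iteratively via d_i = x_i mod 11, x_{i+1} = (x_i − d_i)/11. The first 3 digits are (1, 3, 0).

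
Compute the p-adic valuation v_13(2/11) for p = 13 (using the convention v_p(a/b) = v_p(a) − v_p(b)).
v_13(2/11) = 0

Factor powers of 13 from the numerator and denominator of the reduced fraction: 2 = 13^0 · 2 and 11 = 13^0 · 11. Apply v_p(a/b) = v_p(a) − v_p(b): v_13(2/11) = 0 − 0 = 0.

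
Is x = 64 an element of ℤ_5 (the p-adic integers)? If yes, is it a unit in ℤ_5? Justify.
x ∈ ℤ_5^× (unit); v_5(x) = 0

ℤ_5 = {x ∈ ℚ_5 : v_5(x) ≥ 0} and ℤ_5^× = {x ∈ ℤ_5 : v_5(x) = 0}. Here v_5(64) = v_5(num) − v_5(den) = 0; compare against these criteria.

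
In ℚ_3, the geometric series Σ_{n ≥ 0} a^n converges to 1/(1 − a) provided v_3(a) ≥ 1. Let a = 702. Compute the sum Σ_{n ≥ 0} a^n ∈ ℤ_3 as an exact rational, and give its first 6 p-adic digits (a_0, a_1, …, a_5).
Σ a^n = 1/(1 − a) = -1/701;  first 6 digits = (1, 0, 0, 2, 2, 2)

v_3(a) = 3 ≥ 1, so the series converges in ℤ_3 to 1/(1 − a) = 1/(1 − 702) = -1/701. Expand this rational in ℤ_3: compute digits iteratively via d_i = x_i mod 3, x_{i+1} = (x_i − d_i)/3. The first 6 digits are (1, 0, 0, 2, 2, 2).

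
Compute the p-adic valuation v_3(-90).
v_3(-90) = 2

v_3(n) is the largest exponent k such that 3^k divides n. Factor out: -90 = -3^2 · 10. (Sign doesn't affect v_p.) So v_3(-90) = 2.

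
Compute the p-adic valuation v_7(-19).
v_7(-19) = 0

v_7(n) is the largest exponent k such that 7^k divides n. Factor out: -19 = -7^0 · 19. (Sign doesn't affect v_p.) So v_7(-19) = 0.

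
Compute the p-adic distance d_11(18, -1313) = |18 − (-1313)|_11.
d_11(18, -1313) = 1/1331

Step 1 — x − y = 18 − (-1313) = 1331. Step 2 — v_11(1331) = 3 (factor: 1331 = (11^3 · 1); the sign does not affect v_p). Step 3 — |x − y|_11 = 11^{-3} = 1/1331.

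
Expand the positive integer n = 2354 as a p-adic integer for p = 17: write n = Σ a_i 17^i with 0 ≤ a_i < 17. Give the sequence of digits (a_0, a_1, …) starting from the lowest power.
(a_0, a_1, …) = (8, 2, 8)

Repeated division by 17 gives the digits low-to-high: 2354 = 8 + 2·17^1 + 8·17^2. Digit sequence: (8, 2, 8).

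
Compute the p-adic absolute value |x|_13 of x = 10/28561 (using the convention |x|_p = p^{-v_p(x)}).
|10/28561|_13 = 28561

Step 1 — compute v_13(x) by factoring powers of 13 out of the numerator and denominator: v_13(10/28561) = -4. Step 2 — apply |x|_p = p^{-v_p(x)} = 13^{4} = 28561.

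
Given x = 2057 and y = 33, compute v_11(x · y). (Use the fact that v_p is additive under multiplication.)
v_11(67881) = 3

v_p(x) = 2 (factor: 2057 = 11^2 · 17); v_p(y) = 1 (factor: 33 = 11^1 · 3). Additivity: v_p(xy) = v_p(x) + v_p(y) = 2 + 1 = 3. (Direct check: xy = 67881 = 11^3 · (51).)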